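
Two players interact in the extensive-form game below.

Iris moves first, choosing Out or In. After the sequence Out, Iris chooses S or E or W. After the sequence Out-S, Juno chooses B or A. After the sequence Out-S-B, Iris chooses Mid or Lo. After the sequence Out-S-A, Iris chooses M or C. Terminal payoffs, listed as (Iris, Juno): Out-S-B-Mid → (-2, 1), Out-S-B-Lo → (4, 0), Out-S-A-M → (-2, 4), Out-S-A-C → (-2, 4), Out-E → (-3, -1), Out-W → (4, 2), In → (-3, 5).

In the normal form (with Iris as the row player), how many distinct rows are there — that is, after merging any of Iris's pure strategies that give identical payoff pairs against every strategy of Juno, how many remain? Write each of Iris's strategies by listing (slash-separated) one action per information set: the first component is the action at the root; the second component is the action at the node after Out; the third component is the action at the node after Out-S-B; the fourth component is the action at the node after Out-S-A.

5

Iris has 24 pure strategies: Out/S/Mid/M, Out/S/Mid/C, Out/S/Lo/M, Out/S/Lo/C, Out/E/Mid/M, Out/E/Mid/C, Out/E/Lo/M, Out/E/Lo/C, Out/W/Mid/M, Out/W/Mid/C, Out/W/Lo/M, Out/W/Lo/C, In/S/Mid/M, In/S/Mid/C, In/S/Lo/M, In/S/Lo/C, In/E/Mid/M, In/E/Mid/C, In/E/Lo/M, In/E/Lo/C, In/W/Mid/M, In/W/Mid/C, In/W/Lo/M, In/W/Lo/C. Columns: B, A.
{Out/S/Mid/M, Out/S/Mid/C} → row (-2,1) (-2,4)
{Out/S/Lo/M, Out/S/Lo/C} → row (4,0) (-2,4)
{Out/E/Mid/M, Out/E/Mid/C, Out/E/Lo/M, Out/E/Lo/C} → row (-3,-1) (-3,-1)
{Out/W/Mid/M, Out/W/Mid/C, Out/W/Lo/M, Out/W/Lo/C} → row (4,2) (4,2)
{In/S/Mid/M, In/S/Mid/C, In/S/Lo/M, In/S/Lo/C, In/E/Mid/M, In/E/Mid/C, In/E/Lo/M, In/E/Lo/C, In/W/Mid/M, In/W/Mid/C, In/W/Lo/M, In/W/Lo/C} → row (-3,5) (-3,5)
That's 5 distinct rows out of 24 strategies.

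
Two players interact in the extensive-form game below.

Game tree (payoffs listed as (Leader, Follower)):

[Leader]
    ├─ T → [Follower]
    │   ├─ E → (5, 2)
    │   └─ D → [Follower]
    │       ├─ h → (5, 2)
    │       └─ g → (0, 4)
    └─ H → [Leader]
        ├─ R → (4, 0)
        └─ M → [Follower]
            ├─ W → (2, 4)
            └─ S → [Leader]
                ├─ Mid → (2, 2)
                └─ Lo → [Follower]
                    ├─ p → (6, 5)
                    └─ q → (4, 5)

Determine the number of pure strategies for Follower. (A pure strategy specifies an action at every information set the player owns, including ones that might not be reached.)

Follower owns the node after T with actions {E, D} — two choices.
Follower owns the node after T-D with actions {h, g} — two choices.
Follower owns the node after H-M with actions {W, S} — two choices.
Follower owns the node after H-M-S-Lo with actions {p, q} — two choices.
A pure strategy fixes one action at each information set independently, so the count is the product 2 × 2 × 2 × 2 = 16.
(For reference, Leader has 8 pure strategies, giving a 16×8 normal-form matrix.)

16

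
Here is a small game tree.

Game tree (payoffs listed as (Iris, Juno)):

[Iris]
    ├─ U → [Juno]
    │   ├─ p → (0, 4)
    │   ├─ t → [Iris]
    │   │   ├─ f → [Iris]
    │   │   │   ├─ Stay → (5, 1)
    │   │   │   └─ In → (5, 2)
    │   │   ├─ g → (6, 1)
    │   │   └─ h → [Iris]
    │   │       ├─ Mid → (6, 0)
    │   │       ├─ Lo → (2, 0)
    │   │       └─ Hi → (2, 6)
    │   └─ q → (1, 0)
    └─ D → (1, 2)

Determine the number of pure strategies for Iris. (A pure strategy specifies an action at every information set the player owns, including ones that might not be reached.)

Iris owns the root with actions {U, D} — two choices.
Iris owns the node after U-t with actions {f, g, h} — three choices.
Iris owns the node after U-t-f with actions {Stay, In} — two choices.
Iris owns the node after U-t-h with actions {Mid, Lo, Hi} — three choices.
A pure strategy fixes one action at each information set independently, so the count is the product 2 × 3 × 2 × 3 = 36.
(For reference, Juno has 3 pure strategies, giving a 36×3 normal-form matrix.)

36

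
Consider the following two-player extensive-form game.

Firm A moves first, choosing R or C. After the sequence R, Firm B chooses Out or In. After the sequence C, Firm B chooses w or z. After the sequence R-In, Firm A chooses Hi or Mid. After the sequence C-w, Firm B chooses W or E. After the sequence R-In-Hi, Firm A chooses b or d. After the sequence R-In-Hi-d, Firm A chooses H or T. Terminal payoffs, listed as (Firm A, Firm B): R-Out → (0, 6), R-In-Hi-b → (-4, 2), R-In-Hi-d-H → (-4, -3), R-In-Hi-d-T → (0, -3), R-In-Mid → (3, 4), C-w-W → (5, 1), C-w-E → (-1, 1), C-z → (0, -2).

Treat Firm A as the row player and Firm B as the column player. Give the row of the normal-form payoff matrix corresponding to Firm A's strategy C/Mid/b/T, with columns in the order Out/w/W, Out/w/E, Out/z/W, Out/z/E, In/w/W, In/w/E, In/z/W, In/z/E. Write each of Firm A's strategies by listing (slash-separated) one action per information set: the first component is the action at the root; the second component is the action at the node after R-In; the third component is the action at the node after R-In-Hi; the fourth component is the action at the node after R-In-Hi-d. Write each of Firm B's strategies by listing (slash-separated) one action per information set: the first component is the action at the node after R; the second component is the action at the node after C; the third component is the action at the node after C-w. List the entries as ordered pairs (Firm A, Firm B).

(5,1) (-1,1) (0,-2) (0,-2) (5,1) (-1,1) (0,-2) (0,-2)

vs Out/w/W: Firm A plays C → Firm B plays w at [C] → Firm B plays W at [C-w] → (5, 1)
vs Out/w/E: Firm A plays C → Firm B plays w at [C] → Firm B plays E at [C-w] → (-1, 1)
vs Out/z/W: Firm A plays C → Firm B plays z at [C] → (0, -2)
vs Out/z/E: Firm A plays C → Firm B plays z at [C] → (0, -2)
vs In/w/W: Firm A plays C → Firm B plays w at [C] → Firm B plays W at [C-w] → (5, 1)
vs In/w/E: Firm A plays C → Firm B plays w at [C] → Firm B plays E at [C-w] → (-1, 1)
vs In/z/W: Firm A plays C → Firm B plays z at [C] → (0, -2)
vs In/z/E: Firm A plays C → Firm B plays z at [C] → (0, -2)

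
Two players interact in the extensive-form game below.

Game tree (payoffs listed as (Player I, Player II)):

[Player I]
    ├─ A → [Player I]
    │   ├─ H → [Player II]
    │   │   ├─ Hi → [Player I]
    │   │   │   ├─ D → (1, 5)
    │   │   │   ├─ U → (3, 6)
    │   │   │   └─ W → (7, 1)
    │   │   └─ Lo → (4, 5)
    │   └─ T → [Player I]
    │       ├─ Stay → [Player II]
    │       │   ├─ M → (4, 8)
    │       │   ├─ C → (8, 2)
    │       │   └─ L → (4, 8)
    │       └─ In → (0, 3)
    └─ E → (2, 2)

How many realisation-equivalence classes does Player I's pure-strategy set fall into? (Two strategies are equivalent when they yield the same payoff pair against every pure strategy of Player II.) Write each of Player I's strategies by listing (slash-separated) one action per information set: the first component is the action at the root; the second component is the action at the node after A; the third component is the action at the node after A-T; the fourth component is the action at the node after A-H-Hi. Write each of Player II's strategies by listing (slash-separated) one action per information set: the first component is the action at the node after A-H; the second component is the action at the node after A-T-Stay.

Player I has 24 pure strategies: A/H/Stay/D, A/H/Stay/U, A/H/Stay/W, A/H/In/D, A/H/In/U, A/H/In/W, A/T/Stay/D, A/T/Stay/U, A/T/Stay/W, A/T/In/D, A/T/In/U, A/T/In/W, E/H/Stay/D, E/H/Stay/U, E/H/Stay/W, E/H/In/D, E/H/In/U, E/H/In/W, E/T/Stay/D, E/T/Stay/U, E/T/Stay/W, E/T/In/D, E/T/In/U, E/T/In/W. Columns: Hi/M, Hi/C, Hi/L, Lo/M, Lo/C, Lo/L.
{A/H/Stay/D, A/H/In/D} → row (1,5) (1,5) (1,5) (4,5) (4,5) (4,5)
{A/H/Stay/U, A/H/In/U} → row (3,6) (3,6) (3,6) (4,5) (4,5) (4,5)
{A/H/Stay/W, A/H/In/W} → row (7,1) (7,1) (7,1) (4,5) (4,5) (4,5)
{A/T/Stay/D, A/T/Stay/U, A/T/Stay/W} → row (4,8) (8,2) (4,8) (4,8) (8,2) (4,8)
{A/T/In/D, A/T/In/U, A/T/In/W} → row (0,3) (0,3) (0,3) (0,3) (0,3) (0,3)
{E/H/Stay/D, E/H/Stay/U, E/H/Stay/W, E/H/In/D, E/H/In/U, E/H/In/W, E/T/Stay/D, E/T/Stay/U, E/T/Stay/W, E/T/In/D, E/T/In/U, E/T/In/W} → row (2,2) (2,2) (2,2) (2,2) (2,2) (2,2)
That's 6 distinct rows out of 24 strategies.

6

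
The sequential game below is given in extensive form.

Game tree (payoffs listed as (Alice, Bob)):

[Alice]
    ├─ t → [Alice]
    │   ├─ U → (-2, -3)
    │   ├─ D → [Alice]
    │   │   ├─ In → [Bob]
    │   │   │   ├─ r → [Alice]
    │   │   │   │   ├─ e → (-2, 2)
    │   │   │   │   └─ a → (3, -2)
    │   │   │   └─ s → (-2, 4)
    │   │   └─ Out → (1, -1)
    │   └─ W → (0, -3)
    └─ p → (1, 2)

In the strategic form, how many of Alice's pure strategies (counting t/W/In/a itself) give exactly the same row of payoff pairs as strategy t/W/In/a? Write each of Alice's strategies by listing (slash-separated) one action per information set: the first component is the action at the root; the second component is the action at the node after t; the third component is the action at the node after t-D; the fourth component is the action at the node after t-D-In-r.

Row for t/W/In/a (columns r, s): (0,-3) (0,-3).
Under t/W/In/a, Alice's choice at the node after t-D and at the node after t-D-In-r can never be reached regardless of what Bob does, so varying those choices leaves every outcome unchanged.
Holding the reachable choices fixed and varying the unreachable ones freely already gives 2 × 2 = 4 equivalent strategies.
No other strategy reproduces this row, so those 4 are the full class: t/W/In/e, t/W/In/a, t/W/Out/e, t/W/Out/a.

4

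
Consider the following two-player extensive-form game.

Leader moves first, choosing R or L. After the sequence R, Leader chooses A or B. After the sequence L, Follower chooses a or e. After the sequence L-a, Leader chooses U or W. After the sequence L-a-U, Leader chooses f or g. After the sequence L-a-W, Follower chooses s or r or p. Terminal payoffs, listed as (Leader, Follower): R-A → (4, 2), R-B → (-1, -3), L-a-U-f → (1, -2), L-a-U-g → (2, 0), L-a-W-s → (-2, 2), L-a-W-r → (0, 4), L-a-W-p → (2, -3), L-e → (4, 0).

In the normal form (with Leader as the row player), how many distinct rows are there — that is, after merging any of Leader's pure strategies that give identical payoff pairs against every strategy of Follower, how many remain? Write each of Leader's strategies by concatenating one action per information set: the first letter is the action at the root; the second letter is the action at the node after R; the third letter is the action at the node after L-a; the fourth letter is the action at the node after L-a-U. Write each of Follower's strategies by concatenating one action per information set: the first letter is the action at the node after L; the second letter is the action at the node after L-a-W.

5

Leader has 16 pure strategies: RAUf, RAUg, RAWf, RAWg, RBUf, RBUg, RBWf, RBWg, LAUf, LAUg, LAWf, LAWg, LBUf, LBUg, LBWf, LBWg. Columns: as, ar, ap, es, er, ep.
{RAUf, RAUg, RAWf, RAWg} → row (4,2) (4,2) (4,2) (4,2) (4,2) (4,2)
{RBUf, RBUg, RBWf, RBWg} → row (-1,-3) (-1,-3) (-1,-3) (-1,-3) (-1,-3) (-1,-3)
{LAUf, LBUf} → row (1,-2) (1,-2) (1,-2) (4,0) (4,0) (4,0)
{LAUg, LBUg} → row (2,0) (2,0) (2,0) (4,0) (4,0) (4,0)
{LAWf, LAWg, LBWf, LBWg} → row (-2,2) (0,4) (2,-3) (4,0) (4,0) (4,0)
That's 5 distinct rows out of 16 strategies.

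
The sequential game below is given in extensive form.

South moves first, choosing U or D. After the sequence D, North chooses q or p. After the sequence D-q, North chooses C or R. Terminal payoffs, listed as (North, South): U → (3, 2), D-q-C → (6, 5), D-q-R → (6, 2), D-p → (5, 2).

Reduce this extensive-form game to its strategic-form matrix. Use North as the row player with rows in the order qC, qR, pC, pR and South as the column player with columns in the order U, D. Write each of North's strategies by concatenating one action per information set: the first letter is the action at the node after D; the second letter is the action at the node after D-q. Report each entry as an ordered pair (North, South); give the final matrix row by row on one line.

Row qC: U→(3,2), D→(6,5)
Row qR: U→(3,2), D→(6,2)
Row pC: U→(3,2), D→(5,2)
Row pR: U→(3,2), D→(5,2)

qC: (3,2) (6,5) | qR: (3,2) (6,2) | pC: (3,2) (5,2) | pR: (3,2) (5,2)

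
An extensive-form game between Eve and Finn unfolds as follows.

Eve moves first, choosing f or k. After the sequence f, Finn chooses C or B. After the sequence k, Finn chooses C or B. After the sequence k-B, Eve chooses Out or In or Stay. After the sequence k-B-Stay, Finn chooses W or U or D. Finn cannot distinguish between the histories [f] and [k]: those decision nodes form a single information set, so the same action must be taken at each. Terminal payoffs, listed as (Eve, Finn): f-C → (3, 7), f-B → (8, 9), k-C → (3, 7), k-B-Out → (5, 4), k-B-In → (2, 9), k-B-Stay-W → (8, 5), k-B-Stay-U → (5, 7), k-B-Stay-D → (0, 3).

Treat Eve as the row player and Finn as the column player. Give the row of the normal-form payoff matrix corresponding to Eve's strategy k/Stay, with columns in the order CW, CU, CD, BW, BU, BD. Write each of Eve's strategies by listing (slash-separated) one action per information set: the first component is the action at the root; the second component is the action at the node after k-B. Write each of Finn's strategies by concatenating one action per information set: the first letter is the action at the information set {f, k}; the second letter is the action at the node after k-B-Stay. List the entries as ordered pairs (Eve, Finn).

(3,7) (3,7) (3,7) (8,5) (5,7) (0,3)

vs CW: Eve plays k → Finn plays C at [k] → (3, 7)
vs CU: Eve plays k → Finn plays C at [k] → (3, 7)
vs CD: Eve plays k → Finn plays C at [k] → (3, 7)
vs BW: Eve plays k → Finn plays B at [k] → Eve plays Stay at [k-B] → Finn plays W at [k-B-Stay] → (8, 5)
vs BU: Eve plays k → Finn plays B at [k] → Eve plays Stay at [k-B] → Finn plays U at [k-B-Stay] → (5, 7)
vs BD: Eve plays k → Finn plays B at [k] → Eve plays Stay at [k-B] → Finn plays D at [k-B-Stay] → (0, 3)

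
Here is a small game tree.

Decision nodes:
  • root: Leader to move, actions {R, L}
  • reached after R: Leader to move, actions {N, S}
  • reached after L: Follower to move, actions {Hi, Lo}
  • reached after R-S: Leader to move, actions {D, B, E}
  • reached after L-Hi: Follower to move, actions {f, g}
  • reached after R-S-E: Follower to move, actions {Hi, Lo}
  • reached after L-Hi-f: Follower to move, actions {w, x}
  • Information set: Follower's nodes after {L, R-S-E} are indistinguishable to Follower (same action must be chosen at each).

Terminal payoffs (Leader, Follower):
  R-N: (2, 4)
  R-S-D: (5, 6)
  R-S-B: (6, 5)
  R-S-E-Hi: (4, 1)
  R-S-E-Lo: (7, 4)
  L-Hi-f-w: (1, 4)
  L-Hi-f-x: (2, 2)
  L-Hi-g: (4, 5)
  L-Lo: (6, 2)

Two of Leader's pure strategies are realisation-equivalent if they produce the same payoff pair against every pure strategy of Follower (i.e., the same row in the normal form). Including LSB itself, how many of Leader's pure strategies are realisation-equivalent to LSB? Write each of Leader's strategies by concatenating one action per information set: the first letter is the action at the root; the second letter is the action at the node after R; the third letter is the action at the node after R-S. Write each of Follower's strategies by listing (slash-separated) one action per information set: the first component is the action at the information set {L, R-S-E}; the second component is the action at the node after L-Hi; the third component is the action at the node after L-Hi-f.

6

Row for LSB (columns Hi/f/w, Hi/f/x, Hi/g/w, Hi/g/x, Lo/f/w, Lo/f/x, Lo/g/w, Lo/g/x): (1,4) (2,2) (4,5) (4,5) (6,2) (6,2) (6,2) (6,2).
Under LSB, Leader's choice at the node after R and at the node after R-S can never be reached regardless of what Follower does, so varying those choices leaves every outcome unchanged.
Holding the reachable choices fixed and varying the unreachable ones freely already gives 2 × 3 = 6 equivalent strategies.
No other strategy reproduces this row, so those 6 are the full class: LND, LNB, LNE, LSD, LSB, LSE.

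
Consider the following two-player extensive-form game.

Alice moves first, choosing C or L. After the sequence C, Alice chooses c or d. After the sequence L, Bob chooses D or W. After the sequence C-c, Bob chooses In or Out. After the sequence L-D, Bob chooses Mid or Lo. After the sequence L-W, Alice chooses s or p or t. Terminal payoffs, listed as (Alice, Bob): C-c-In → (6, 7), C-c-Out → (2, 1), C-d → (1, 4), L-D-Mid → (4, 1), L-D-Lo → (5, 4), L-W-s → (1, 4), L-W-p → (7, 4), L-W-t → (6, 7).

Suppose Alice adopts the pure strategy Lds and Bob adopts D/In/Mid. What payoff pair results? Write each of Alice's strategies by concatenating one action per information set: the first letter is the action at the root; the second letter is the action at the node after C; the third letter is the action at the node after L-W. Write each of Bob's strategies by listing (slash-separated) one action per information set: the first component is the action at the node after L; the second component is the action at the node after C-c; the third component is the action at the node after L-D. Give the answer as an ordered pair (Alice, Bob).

(4, 1)

Trace the play path from the root:
  Alice plays L
  Bob plays D at [L]
  Bob plays Mid at [L-D]
→ terminal payoff (4, 1).
(Alice's choice at the node after C is never reached on this path, so it doesn't affect the outcome.)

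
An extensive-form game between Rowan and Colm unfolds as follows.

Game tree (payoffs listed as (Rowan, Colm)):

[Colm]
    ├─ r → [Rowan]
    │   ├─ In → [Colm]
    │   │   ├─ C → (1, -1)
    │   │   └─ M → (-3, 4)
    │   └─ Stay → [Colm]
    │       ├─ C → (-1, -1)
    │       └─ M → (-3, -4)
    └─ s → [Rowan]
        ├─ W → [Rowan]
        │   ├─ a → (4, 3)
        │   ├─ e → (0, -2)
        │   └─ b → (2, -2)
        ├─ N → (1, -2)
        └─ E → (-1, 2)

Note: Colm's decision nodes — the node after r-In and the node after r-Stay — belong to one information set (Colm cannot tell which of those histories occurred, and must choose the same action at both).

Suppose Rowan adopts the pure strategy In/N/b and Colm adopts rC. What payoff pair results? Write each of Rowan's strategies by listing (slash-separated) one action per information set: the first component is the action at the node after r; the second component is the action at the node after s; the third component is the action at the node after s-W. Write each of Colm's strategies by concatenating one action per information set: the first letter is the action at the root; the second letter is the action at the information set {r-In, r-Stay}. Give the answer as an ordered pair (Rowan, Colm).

(1, -1)

Trace the play path from the root:
  Colm plays r
  Rowan plays In at [r]
  Colm plays C at [r-In]
→ terminal payoff (1, -1).
(Rowan's choice at the node after s is never reached on this path, so it doesn't affect the outcome.)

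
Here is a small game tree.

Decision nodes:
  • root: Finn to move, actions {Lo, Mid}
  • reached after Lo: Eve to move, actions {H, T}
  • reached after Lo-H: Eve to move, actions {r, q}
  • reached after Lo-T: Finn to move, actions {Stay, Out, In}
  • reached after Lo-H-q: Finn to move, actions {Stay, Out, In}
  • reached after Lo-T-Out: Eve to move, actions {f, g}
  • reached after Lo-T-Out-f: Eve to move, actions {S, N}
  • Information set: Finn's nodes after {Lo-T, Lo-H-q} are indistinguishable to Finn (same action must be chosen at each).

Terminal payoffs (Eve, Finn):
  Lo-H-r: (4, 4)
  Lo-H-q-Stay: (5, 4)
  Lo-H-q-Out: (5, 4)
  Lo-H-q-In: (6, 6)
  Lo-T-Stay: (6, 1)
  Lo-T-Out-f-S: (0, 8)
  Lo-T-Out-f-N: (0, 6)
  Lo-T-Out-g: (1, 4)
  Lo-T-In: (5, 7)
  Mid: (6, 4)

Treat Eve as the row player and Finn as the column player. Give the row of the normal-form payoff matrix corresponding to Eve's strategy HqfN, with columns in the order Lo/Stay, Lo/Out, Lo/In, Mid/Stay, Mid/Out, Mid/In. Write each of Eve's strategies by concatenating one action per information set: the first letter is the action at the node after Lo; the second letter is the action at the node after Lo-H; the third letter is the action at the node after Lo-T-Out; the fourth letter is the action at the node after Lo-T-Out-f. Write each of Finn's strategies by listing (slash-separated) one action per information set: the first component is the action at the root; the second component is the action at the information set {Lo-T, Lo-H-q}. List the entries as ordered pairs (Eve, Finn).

(5,4) (5,4) (6,6) (6,4) (6,4) (6,4)

vs Lo/Stay: Finn plays Lo → Eve plays H at [Lo] → Eve plays q at [Lo-H] → Finn plays Stay at [Lo-H-q] → (5, 4)
vs Lo/Out: Finn plays Lo → Eve plays H at [Lo] → Eve plays q at [Lo-H] → Finn plays Out at [Lo-H-q] → (5, 4)
vs Lo/In: Finn plays Lo → Eve plays H at [Lo] → Eve plays q at [Lo-H] → Finn plays In at [Lo-H-q] → (6, 6)
vs Mid/Stay: Finn plays Mid → (6, 4)
vs Mid/Out: Finn plays Mid → (6, 4)
vs Mid/In: Finn plays Mid → (6, 4)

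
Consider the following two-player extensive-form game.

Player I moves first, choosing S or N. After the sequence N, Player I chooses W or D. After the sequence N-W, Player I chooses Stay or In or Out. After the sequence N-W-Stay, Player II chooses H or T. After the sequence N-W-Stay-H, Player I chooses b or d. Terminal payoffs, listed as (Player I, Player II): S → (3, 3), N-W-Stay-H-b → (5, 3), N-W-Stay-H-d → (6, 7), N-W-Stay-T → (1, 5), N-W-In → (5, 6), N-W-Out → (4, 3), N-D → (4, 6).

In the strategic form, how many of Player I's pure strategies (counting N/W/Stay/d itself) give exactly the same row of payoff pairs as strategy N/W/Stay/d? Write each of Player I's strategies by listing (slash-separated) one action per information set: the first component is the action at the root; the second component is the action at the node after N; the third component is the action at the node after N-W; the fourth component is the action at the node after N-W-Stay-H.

1

Row for N/W/Stay/d (columns H, T): (6,7) (1,5).
Every one of Player I's information sets is on the play path for some reply by Player II when Player I follows N/W/Stay/d.
Changing the action at any of them therefore changes at least one column, so only N/W/Stay/d itself gives this row.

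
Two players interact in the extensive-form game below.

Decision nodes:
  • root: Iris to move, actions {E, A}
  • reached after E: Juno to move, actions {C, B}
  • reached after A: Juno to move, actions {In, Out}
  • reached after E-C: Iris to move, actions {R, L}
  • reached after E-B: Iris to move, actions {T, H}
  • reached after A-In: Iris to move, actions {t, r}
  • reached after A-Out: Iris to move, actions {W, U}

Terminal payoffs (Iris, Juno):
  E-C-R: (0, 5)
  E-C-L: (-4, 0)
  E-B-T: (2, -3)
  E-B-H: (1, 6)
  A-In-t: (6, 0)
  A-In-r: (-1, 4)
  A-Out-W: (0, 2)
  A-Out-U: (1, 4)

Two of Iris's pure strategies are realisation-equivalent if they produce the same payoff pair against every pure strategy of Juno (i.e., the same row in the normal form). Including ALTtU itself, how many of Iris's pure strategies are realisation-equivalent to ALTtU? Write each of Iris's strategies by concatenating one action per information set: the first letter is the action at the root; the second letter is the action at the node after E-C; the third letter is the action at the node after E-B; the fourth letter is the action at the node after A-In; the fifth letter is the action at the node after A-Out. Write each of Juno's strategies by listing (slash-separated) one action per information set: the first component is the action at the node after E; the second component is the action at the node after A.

4

Row for ALTtU (columns C/In, C/Out, B/In, B/Out): (6,0) (1,4) (6,0) (1,4).
Under ALTtU, Iris's choice at the node after E-C and at the node after E-B can never be reached regardless of what Juno does, so varying those choices leaves every outcome unchanged.
Holding the reachable choices fixed and varying the unreachable ones freely already gives 2 × 2 = 4 equivalent strategies.
No other strategy reproduces this row, so those 4 are the full class: ARTtU, ARHtU, ALTtU, ALHtU.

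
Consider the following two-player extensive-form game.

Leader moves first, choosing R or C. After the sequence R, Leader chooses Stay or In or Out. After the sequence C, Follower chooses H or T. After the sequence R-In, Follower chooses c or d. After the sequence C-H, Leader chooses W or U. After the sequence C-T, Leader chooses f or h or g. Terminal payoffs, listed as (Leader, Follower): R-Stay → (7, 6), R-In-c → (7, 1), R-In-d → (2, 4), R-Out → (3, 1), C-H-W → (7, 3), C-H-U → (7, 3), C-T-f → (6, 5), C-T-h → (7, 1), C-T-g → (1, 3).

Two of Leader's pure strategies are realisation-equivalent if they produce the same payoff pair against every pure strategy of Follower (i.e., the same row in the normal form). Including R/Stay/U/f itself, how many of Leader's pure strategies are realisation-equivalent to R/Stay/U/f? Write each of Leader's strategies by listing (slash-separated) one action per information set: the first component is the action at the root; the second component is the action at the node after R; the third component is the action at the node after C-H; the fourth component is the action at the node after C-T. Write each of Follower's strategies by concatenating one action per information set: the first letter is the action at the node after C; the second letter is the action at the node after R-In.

Row for R/Stay/U/f (columns Hc, Hd, Tc, Td): (7,6) (7,6) (7,6) (7,6).
Under R/Stay/U/f, Leader's choice at the node after C-H and at the node after C-T can never be reached regardless of what Follower does, so varying those choices leaves every outcome unchanged.
Holding the reachable choices fixed and varying the unreachable ones freely already gives 2 × 3 = 6 equivalent strategies.
No other strategy reproduces this row, so those 6 are the full class: R/Stay/W/f, R/Stay/W/h, R/Stay/W/g, R/Stay/U/f, R/Stay/U/h, R/Stay/U/g.

6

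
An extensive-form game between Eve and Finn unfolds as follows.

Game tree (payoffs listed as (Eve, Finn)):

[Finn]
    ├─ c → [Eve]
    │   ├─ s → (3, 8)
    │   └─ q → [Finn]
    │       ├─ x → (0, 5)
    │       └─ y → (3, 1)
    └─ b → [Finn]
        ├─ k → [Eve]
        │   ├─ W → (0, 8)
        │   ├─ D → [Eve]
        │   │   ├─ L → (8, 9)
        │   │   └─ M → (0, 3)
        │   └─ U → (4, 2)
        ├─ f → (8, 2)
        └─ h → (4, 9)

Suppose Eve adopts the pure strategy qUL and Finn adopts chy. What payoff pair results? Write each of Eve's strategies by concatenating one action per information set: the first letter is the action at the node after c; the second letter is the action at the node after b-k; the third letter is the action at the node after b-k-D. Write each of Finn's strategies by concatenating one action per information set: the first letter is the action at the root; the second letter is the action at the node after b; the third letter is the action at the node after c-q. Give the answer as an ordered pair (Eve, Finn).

(3, 1)

Trace the play path from the root:
  Finn plays c
  Eve plays q at [c]
  Finn plays y at [c-q]
→ terminal payoff (3, 1).
(Eve's choice at the node after b-k is never reached on this path, so it doesn't affect the outcome.)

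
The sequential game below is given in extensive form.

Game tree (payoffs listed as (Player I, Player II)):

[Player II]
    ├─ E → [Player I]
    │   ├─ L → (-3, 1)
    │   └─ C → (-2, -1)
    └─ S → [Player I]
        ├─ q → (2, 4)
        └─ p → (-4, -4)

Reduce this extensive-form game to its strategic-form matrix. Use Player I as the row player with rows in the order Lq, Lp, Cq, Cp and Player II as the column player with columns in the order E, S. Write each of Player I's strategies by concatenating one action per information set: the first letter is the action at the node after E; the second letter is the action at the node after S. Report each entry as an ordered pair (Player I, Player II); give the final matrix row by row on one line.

Lq: (-3,1) (2,4) | Lp: (-3,1) (-4,-4) | Cq: (-2,-1) (2,4) | Cp: (-2,-1) (-4,-4)

Row Lq: E→(-3,1), S→(2,4)
Row Lp: E→(-3,1), S→(-4,-4)
Row Cq: E→(-2,-1), S→(2,4)
Row Cp: E→(-2,-1), S→(-4,-4)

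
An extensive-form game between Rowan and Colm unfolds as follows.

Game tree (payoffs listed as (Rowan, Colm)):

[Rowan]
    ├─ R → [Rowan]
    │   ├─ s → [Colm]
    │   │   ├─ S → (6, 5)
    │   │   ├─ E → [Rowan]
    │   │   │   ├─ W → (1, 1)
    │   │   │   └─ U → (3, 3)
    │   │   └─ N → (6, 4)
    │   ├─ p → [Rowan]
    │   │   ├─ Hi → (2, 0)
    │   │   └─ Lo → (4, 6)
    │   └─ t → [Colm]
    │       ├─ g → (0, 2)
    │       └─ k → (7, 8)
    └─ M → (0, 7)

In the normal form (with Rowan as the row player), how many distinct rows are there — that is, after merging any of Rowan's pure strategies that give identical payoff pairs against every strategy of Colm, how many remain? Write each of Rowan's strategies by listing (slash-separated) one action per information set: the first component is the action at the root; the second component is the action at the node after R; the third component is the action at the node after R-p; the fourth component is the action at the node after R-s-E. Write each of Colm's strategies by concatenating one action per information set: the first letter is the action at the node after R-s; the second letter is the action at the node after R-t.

Rowan has 24 pure strategies: R/s/Hi/W, R/s/Hi/U, R/s/Lo/W, R/s/Lo/U, R/p/Hi/W, R/p/Hi/U, R/p/Lo/W, R/p/Lo/U, R/t/Hi/W, R/t/Hi/U, R/t/Lo/W, R/t/Lo/U, M/s/Hi/W, M/s/Hi/U, M/s/Lo/W, M/s/Lo/U, M/p/Hi/W, M/p/Hi/U, M/p/Lo/W, M/p/Lo/U, M/t/Hi/W, M/t/Hi/U, M/t/Lo/W, M/t/Lo/U. Columns: Sg, Sk, Eg, Ek, Ng, Nk.
{R/s/Hi/W, R/s/Lo/W} → row (6,5) (6,5) (1,1) (1,1) (6,4) (6,4)
{R/s/Hi/U, R/s/Lo/U} → row (6,5) (6,5) (3,3) (3,3) (6,4) (6,4)
{R/p/Hi/W, R/p/Hi/U} → row (2,0) (2,0) (2,0) (2,0) (2,0) (2,0)
{R/p/Lo/W, R/p/Lo/U} → row (4,6) (4,6) (4,6) (4,6) (4,6) (4,6)
{R/t/Hi/W, R/t/Hi/U, R/t/Lo/W, R/t/Lo/U} → row (0,2) (7,8) (0,2) (7,8) (0,2) (7,8)
{M/s/Hi/W, M/s/Hi/U, M/s/Lo/W, M/s/Lo/U, M/p/Hi/W, M/p/Hi/U, M/p/Lo/W, M/p/Lo/U, M/t/Hi/W, M/t/Hi/U, M/t/Lo/W, M/t/Lo/U} → row (0,7) (0,7) (0,7) (0,7) (0,7) (0,7)
That's 6 distinct rows out of 24 strategies.

6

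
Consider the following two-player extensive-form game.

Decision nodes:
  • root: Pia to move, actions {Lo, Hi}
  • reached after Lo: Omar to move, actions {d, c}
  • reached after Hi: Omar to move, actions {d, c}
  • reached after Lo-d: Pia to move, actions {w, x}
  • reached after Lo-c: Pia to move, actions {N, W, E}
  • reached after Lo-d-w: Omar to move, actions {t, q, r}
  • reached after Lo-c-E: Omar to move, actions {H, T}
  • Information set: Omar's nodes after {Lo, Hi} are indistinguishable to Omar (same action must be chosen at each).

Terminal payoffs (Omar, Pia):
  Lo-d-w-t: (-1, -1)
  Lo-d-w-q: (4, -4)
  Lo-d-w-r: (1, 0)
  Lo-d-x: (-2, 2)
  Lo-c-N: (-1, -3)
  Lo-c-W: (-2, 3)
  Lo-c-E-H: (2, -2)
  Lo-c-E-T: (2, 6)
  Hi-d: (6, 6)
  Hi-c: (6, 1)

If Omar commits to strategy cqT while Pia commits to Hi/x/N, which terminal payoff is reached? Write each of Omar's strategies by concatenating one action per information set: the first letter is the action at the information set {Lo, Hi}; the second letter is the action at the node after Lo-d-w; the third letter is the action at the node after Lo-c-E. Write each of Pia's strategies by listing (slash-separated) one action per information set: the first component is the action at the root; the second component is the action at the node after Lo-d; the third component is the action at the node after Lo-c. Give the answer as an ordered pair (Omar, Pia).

(6, 1)

Trace the play path from the root:
  Pia plays Hi
  Omar plays c at [Hi]
→ terminal payoff (6, 1).
(Omar's choice at the node after Lo-d-w is never reached on this path, so it doesn't affect the outcome.)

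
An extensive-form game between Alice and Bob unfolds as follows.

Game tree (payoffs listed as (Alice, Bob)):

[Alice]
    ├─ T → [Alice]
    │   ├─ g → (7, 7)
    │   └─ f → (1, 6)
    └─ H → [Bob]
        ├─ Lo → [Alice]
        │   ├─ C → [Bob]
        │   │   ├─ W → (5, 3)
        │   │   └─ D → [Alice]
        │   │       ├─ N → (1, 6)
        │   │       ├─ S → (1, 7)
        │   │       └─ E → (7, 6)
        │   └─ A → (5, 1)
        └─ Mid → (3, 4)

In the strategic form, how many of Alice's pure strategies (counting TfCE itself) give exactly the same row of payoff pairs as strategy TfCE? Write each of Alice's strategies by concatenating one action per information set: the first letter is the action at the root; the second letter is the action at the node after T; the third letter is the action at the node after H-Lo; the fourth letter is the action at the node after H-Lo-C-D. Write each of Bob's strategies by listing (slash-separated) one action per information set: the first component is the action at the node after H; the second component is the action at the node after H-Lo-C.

Row for TfCE (columns Lo/W, Lo/D, Mid/W, Mid/D): (1,6) (1,6) (1,6) (1,6).
Under TfCE, Alice's choice at the node after H-Lo and at the node after H-Lo-C-D can never be reached regardless of what Bob does, so varying those choices leaves every outcome unchanged.
Holding the reachable choices fixed and varying the unreachable ones freely already gives 2 × 3 = 6 equivalent strategies.
No other strategy reproduces this row, so those 6 are the full class: TfCN, TfCS, TfCE, TfAN, TfAS, TfAE.

6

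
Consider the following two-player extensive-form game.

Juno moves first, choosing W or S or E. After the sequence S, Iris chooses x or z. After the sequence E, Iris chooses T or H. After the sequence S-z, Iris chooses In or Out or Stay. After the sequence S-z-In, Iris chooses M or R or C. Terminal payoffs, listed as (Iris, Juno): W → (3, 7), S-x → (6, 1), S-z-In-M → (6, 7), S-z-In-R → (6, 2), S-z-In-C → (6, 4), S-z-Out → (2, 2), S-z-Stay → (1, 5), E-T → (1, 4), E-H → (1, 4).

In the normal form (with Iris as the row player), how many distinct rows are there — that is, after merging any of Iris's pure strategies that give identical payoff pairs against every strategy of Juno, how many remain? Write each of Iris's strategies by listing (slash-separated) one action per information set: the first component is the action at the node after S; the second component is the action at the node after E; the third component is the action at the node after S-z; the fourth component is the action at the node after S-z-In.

6

Iris has 36 pure strategies: x/T/In/M, x/T/In/R, x/T/In/C, x/T/Out/M, x/T/Out/R, x/T/Out/C, x/T/Stay/M, x/T/Stay/R, x/T/Stay/C, x/H/In/M, x/H/In/R, x/H/In/C, x/H/Out/M, x/H/Out/R, x/H/Out/C, x/H/Stay/M, x/H/Stay/R, x/H/Stay/C, z/T/In/M, z/T/In/R, z/T/In/C, z/T/Out/M, z/T/Out/R, z/T/Out/C, z/T/Stay/M, z/T/Stay/R, z/T/Stay/C, z/H/In/M, z/H/In/R, z/H/In/C, z/H/Out/M, z/H/Out/R, z/H/Out/C, z/H/Stay/M, z/H/Stay/R, z/H/Stay/C. Columns: W, S, E.
{x/T/In/M, x/T/In/R, x/T/In/C, x/T/Out/M, x/T/Out/R, x/T/Out/C, x/T/Stay/M, x/T/Stay/R, x/T/Stay/C, x/H/In/M, x/H/In/R, x/H/In/C, x/H/Out/M, x/H/Out/R, x/H/Out/C, x/H/Stay/M, x/H/Stay/R, x/H/Stay/C} → row (3,7) (6,1) (1,4)
{z/T/In/M, z/H/In/M} → row (3,7) (6,7) (1,4)
{z/T/In/R, z/H/In/R} → row (3,7) (6,2) (1,4)
{z/T/In/C, z/H/In/C} → row (3,7) (6,4) (1,4)
{z/T/Out/M, z/T/Out/R, z/T/Out/C, z/H/Out/M, z/H/Out/R, z/H/Out/C} → row (3,7) (2,2) (1,4)
{z/T/Stay/M, z/T/Stay/R, z/T/Stay/C, z/H/Stay/M, z/H/Stay/R, z/H/Stay/C} → row (3,7) (1,5) (1,4)
That's 6 distinct rows out of 36 strategies.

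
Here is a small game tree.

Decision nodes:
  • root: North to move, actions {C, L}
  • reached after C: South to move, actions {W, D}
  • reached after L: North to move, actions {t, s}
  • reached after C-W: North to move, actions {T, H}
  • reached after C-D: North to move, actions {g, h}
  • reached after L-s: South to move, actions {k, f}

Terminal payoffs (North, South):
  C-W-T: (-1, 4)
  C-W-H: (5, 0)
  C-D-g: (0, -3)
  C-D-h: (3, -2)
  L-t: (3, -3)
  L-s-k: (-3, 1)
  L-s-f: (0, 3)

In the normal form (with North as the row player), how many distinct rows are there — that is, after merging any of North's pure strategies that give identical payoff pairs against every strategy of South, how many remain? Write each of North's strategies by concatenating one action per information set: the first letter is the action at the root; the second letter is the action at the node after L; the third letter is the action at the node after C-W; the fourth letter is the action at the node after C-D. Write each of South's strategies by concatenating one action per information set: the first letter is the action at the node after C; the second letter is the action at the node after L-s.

North has 16 pure strategies: CtTg, CtTh, CtHg, CtHh, CsTg, CsTh, CsHg, CsHh, LtTg, LtTh, LtHg, LtHh, LsTg, LsTh, LsHg, LsHh. Columns: Wk, Wf, Dk, Df.
{CtTg, CsTg} → row (-1,4) (-1,4) (0,-3) (0,-3)
{CtTh, CsTh} → row (-1,4) (-1,4) (3,-2) (3,-2)
{CtHg, CsHg} → row (5,0) (5,0) (0,-3) (0,-3)
{CtHh, CsHh} → row (5,0) (5,0) (3,-2) (3,-2)
{LtTg, LtTh, LtHg, LtHh} → row (3,-3) (3,-3) (3,-3) (3,-3)
{LsTg, LsTh, LsHg, LsHh} → row (-3,1) (0,3) (-3,1) (0,3)
That's 6 distinct rows out of 16 strategies.

6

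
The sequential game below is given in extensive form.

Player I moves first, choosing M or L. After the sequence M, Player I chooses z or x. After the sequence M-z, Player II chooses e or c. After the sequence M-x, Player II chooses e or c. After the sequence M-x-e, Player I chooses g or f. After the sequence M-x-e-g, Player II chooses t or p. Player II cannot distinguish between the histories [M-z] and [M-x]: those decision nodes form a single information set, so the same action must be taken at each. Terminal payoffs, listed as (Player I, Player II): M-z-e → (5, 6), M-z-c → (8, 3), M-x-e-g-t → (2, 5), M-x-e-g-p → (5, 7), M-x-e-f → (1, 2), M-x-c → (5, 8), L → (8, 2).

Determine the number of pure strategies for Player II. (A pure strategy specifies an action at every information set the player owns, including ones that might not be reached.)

Player II owns the information set {M-z, M-x} with actions {e, c} — two choices.
Player II owns the node after M-x-e-g with actions {t, p} — two choices.
A pure strategy fixes one action at each information set independently, so the count is the product 2 × 2 = 4.

4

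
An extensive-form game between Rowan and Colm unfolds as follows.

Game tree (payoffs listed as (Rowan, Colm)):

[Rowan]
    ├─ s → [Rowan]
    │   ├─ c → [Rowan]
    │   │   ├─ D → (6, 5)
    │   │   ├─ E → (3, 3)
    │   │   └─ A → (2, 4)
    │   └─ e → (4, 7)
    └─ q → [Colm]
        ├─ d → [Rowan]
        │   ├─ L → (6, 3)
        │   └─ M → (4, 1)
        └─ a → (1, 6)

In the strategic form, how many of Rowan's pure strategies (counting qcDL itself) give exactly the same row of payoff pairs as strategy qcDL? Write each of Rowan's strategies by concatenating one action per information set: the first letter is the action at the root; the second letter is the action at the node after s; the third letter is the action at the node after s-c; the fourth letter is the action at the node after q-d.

Row for qcDL (columns d, a): (6,3) (1,6).
Under qcDL, Rowan's choice at the node after s and at the node after s-c can never be reached regardless of what Colm does, so varying those choices leaves every outcome unchanged.
Holding the reachable choices fixed and varying the unreachable ones freely already gives 2 × 3 = 6 equivalent strategies.
No other strategy reproduces this row, so those 6 are the full class: qcDL, qcEL, qcAL, qeDL, qeEL, qeAL.

6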